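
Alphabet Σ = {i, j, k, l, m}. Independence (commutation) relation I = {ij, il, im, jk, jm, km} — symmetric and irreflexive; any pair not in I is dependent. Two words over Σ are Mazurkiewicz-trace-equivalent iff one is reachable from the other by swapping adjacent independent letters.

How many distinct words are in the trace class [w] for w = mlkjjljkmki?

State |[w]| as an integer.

drop 0:m onto floor
drop 1:l onto {0:m}
drop 2:k onto {1:l}
drop 3:j onto {1:l}
drop 4:j onto {3:j}
drop 5:l onto {2:k, 4:j}
drop 6:j onto {5:l}
drop 7:k onto {5:l}
drop 8:m onto {5:l}
drop 9:k onto {7:k}
drop 10:i onto {9:k}
ground layer = {0:m}
drop-orders for the pieces not yet dropped (sum over which currently-grounded one goes next):
  1 to go: {6} 1  {8} 1  {10} 1
  2 to go: {6,8} 2  {6,10} 2  {8,10} 2  {9,10} 1
  3 to go: {6,8,10} 6  {6,9,10} 3  {7,9,10} 1  {8,9,10} 3
  4 to go: {6,7,9,10} 4  {6,8,9,10} 12  {7,8,9,10} 4
  5 to go: {6,7,8,9,10} 20
  6 to go: {5,6,7,8,9,10} 20
  7 to go: {2,5,6,7,8,9,10} 20  {4,5,6,7,8,9,10} 20
  8 to go: {2,4,5,6,7,8,9,10} 40  {3,4,5,6,7,8,9,10} 20
  9 to go: {2,3,4,5,6,7,8,9,10} 60
  if 0:m drops first: 60 orders

60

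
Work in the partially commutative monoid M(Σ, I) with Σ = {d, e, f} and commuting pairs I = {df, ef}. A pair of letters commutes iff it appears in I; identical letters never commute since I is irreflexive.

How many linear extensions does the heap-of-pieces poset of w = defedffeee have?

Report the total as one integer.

#0=d has no predecessor
#1=e depends on [0:d]
#2=f has no predecessor
#3=e depends on [1:e]
#4=d depends on [3:e]
#5=f depends on [2:f]
#6=f depends on [5:f]
#7=e depends on [4:d]
#8=e depends on [7:e]
#9=e depends on [8:e]
sources: [0:d, 2:f]
N(rest) = Σ N(rest − s) over sources s of rest; N(one piece) = 1:
  size 1 → [6]=1  [9]=1
  size 2 → [5,6]=1  [6,9]=2  [8,9]=1
  size 3 → [2,5,6]=1  [5,6,9]=3  [6,8,9]=3  [7,8,9]=1
  size 4 → [2,5,6,9]=4  [4,7,8,9]=1  [5,6,8,9]=6  [6,7,8,9]=4
  size 5 → [2,5,6,8,9]=10  [3,4,7,8,9]=1  [4,6,7,8,9]=5  [5,6,7,8,9]=10
  size 6 → [1,3,4,7,8,9]=1  [2,5,6,7,8,9]=20  [3,4,6,7,8,9]=6  [4,5,6,7,8,9]=15
  size 7 → [0,1,3,4,7,8,9]=1  [1,3,4,6,7,8,9]=7  [2,4,5,6,7,8,9]=35  [3,4,5,6,7,8,9]=21
  size 8 → [0,1,3,4,6,7,8,9]=8  [1,3,4,5,6,7,8,9]=28  [2,3,4,5,6,7,8,9]=56
  first=0(d) contributes 84
  first=2(f) contributes 36
|[w]| = 120

120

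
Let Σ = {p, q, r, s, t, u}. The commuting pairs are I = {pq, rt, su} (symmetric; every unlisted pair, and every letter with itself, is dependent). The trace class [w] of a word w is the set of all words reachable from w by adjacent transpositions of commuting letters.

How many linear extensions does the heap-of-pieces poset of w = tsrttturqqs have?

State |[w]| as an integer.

4

drop 0:t onto floor
drop 1:s onto {0:t}
drop 2:r onto {1:s}
drop 3:t onto {1:s}
drop 4:t onto {3:t}
drop 5:t onto {4:t}
drop 6:u onto {2:r, 5:t}
drop 7:r onto {6:u}
drop 8:q onto {7:r}
drop 9:q onto {8:q}
drop 10:s onto {9:q}
ground layer = {0:t}
drop-orders for the pieces not yet dropped (sum over which currently-grounded one goes next):
  1 to go: {10} 1
  2 to go: {9,10} 1
  3 to go: {8,9,10} 1
  4 to go: {7,8,9,10} 1
  5 to go: {6,7,8,9,10} 1
  6 to go: {2,6,7,8,9,10} 1  {5,6,7,8,9,10} 1
  7 to go: {2,5,6,7,8,9,10} 2  {4,5,6,7,8,9,10} 1
  8 to go: {2,4,5,6,7,8,9,10} 3  {3,4,5,6,7,8,9,10} 1
  9 to go: {2,3,4,5,6,7,8,9,10} 4
  if 0:t drops first: 4 orders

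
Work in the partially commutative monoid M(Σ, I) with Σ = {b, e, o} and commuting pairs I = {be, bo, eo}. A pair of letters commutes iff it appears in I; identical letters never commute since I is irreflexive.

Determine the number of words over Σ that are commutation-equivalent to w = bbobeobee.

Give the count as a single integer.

piece 0:b — minimal
piece 1:b rests on {0:b}
piece 2:o — minimal
piece 3:b rests on {1:b}
piece 4:e — minimal
piece 5:o rests on {2:o}
piece 6:b rests on {3:b}
piece 7:e rests on {4:e}
piece 8:e rests on {7:e}
minimal pieces: {0:b, 2:o, 4:e}
ways to finish when only these pieces remain (= sum over removing one remaining piece with nothing left below it):
  1 left: {5}→1  {6}→1  {8}→1
  2 left: {2,5}→1  {3,6}→1  {5,6}→2  {5,8}→2  {6,8}→2  {7,8}→1
  3 left: {1,3,6}→1  {2,5,6}→3  {2,5,8}→3  {3,5,6}→3  {3,6,8}→3  {4,7,8}→1  {5,6,8}→6  {5,7,8}→3  {6,7,8}→3
  4 left: {0,1,3,6}→1  {1,3,5,6}→4  {1,3,6,8}→4  {2,3,5,6}→6  {2,5,6,8}→12  {2,5,7,8}→6  {3,5,6,8}→12  {3,6,7,8}→6  {4,5,7,8}→4  {4,6,7,8}→4  {5,6,7,8}→12
  5 left: {0,1,3,5,6}→5  {0,1,3,6,8}→5  {1,2,3,5,6}→10  {1,3,5,6,8}→20  {1,3,6,7,8}→10  {2,3,5,6,8}→30  {2,4,5,7,8}→10  {2,5,6,7,8}→30  {3,4,6,7,8}→10  {3,5,6,7,8}→30  {4,5,6,7,8}→20
  6 left: {0,1,2,3,5,6}→15  {0,1,3,5,6,8}→30  {0,1,3,6,7,8}→15  {1,2,3,5,6,8}→60  {1,3,4,6,7,8}→20  {1,3,5,6,7,8}→60  {2,3,5,6,7,8}→90  {2,4,5,6,7,8}→60  {3,4,5,6,7,8}→60
  7 left: {0,1,2,3,5,6,8}→105  {0,1,3,4,6,7,8}→35  {0,1,3,5,6,7,8}→105  {1,2,3,5,6,7,8}→210  {1,3,4,5,6,7,8}→140  {2,3,4,5,6,7,8}→210
  placing 0:b first → 560 extensions
  placing 2:o first → 280 extensions
  placing 4:e first → 420 extensions
total linear extensions = 1260

1260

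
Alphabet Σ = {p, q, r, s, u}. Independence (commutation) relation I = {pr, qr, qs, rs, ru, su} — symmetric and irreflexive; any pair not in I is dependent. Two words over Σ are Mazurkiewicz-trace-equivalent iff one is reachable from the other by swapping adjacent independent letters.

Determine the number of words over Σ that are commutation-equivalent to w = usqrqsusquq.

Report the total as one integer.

piece 0:u — minimal
piece 1:s — minimal
piece 2:q rests on {0:u}
piece 3:r — minimal
piece 4:q rests on {2:q}
piece 5:s rests on {1:s}
piece 6:u rests on {4:q}
piece 7:s rests on {5:s}
piece 8:q rests on {6:u}
piece 9:u rests on {8:q}
piece 10:q rests on {9:u}
minimal pieces: {0:u, 1:s, 3:r}
ways to finish when only these pieces remain (= sum over removing one remaining piece with nothing left below it):
  1 left: {3}→1  {7}→1  {10}→1
  2 left: {3,7}→2  {3,10}→2  {5,7}→1  {7,10}→2  {9,10}→1
  3 left: {1,5,7}→1  {3,5,7}→3  {3,7,10}→6  {3,9,10}→3  {5,7,10}→3  {7,9,10}→3  {8,9,10}→1
  4 left: {1,3,5,7}→4  {1,5,7,10}→4  {3,5,7,10}→12  {3,7,9,10}→12  {3,8,9,10}→4  {5,7,9,10}→6  {6,8,9,10}→1  {7,8,9,10}→4
  5 left: {1,3,5,7,10}→20  {1,5,7,9,10}→10  {3,5,7,9,10}→30  {3,6,8,9,10}→5  {3,7,8,9,10}→20  {4,6,8,9,10}→1  {5,7,8,9,10}→10  {6,7,8,9,10}→5
  6 left: {1,3,5,7,9,10}→60  {1,5,7,8,9,10}→20  {2,4,6,8,9,10}→1  {3,4,6,8,9,10}→6  {3,5,7,8,9,10}→60  {3,6,7,8,9,10}→30  {4,6,7,8,9,10}→6  {5,6,7,8,9,10}→15
  7 left: {0,2,4,6,8,9,10}→1  {1,3,5,7,8,9,10}→140  {1,5,6,7,8,9,10}→35  {2,3,4,6,8,9,10}→7  {2,4,6,7,8,9,10}→7  {3,4,6,7,8,9,10}→42  {3,5,6,7,8,9,10}→105  {4,5,6,7,8,9,10}→21
  8 left: {0,2,3,4,6,8,9,10}→8  {0,2,4,6,7,8,9,10}→8  {1,3,5,6,7,8,9,10}→280  {1,4,5,6,7,8,9,10}→56  {2,3,4,6,7,8,9,10}→56  {2,4,5,6,7,8,9,10}→28  {3,4,5,6,7,8,9,10}→168
  9 left: {0,2,3,4,6,7,8,9,10}→72  {0,2,4,5,6,7,8,9,10}→36  {1,2,4,5,6,7,8,9,10}→84  {1,3,4,5,6,7,8,9,10}→504  {2,3,4,5,6,7,8,9,10}→252
  placing 0:u first → 840 extensions
  placing 1:s first → 360 extensions
  placing 3:r first → 120 extensions
total linear extensions = 1320

1320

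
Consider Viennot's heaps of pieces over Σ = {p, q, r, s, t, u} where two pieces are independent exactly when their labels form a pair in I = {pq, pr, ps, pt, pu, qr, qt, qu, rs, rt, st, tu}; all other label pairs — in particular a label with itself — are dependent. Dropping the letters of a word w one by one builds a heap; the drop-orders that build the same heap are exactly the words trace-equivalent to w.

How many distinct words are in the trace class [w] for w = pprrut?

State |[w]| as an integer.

#0=p has no predecessor
#1=p depends on [0:p]
#2=r has no predecessor
#3=r depends on [2:r]
#4=u depends on [3:r]
#5=t has no predecessor
sources: [0:p, 2:r, 5:t]
N(rest) = Σ N(rest − s) over sources s of rest; N(one piece) = 1:
  size 1 → [1]=1  [4]=1  [5]=1
  size 2 → [0,1]=1  [1,4]=2  [1,5]=2  [3,4]=1  [4,5]=2
  size 3 → [0,1,4]=3  [0,1,5]=3  [1,3,4]=3  [1,4,5]=6  [2,3,4]=1  [3,4,5]=3
  size 4 → [0,1,3,4]=6  [0,1,4,5]=12  [1,2,3,4]=4  [1,3,4,5]=12  [2,3,4,5]=4
  first=0(p) contributes 20
  first=2(r) contributes 30
  first=5(t) contributes 10
|[w]| = 60

60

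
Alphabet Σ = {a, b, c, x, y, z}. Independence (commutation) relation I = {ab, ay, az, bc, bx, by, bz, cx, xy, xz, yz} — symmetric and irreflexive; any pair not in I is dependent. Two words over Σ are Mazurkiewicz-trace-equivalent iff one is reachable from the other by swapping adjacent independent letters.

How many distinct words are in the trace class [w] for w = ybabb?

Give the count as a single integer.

0(y) covers ∅
1(b) covers ∅
2(a) covers ∅
3(b) covers 1:b
4(b) covers 3:b
floor of heap: 0:y, 1:b, 2:a
completions by unplaced set U, small U first (add the entries for U minus each lowest piece of U):
  |U|=1: {0}:1  {2}:1  {4}:1
  |U|=2: {0,2}:2  {0,4}:2  {2,4}:2  {3,4}:1
  |U|=3: {0,2,4}:6  {0,3,4}:3  {1,3,4}:1  {2,3,4}:3
  start at 0(y): 4
  start at 1(b): 12
  start at 2(a): 4
sum over floor = 20

20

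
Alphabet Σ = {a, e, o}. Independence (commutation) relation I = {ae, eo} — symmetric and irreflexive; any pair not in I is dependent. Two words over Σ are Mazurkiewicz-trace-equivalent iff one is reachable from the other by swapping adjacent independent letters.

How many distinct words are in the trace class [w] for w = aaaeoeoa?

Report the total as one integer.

piece 0:a — minimal
piece 1:a rests on {0:a}
piece 2:a rests on {1:a}
piece 3:e — minimal
piece 4:o rests on {2:a}
piece 5:e rests on {3:e}
piece 6:o rests on {4:o}
piece 7:a rests on {6:o}
minimal pieces: {0:a, 3:e}
ways to finish when only these pieces remain (= sum over removing one remaining piece with nothing left below it):
  1 left: {5}→1  {7}→1
  2 left: {3,5}→1  {5,7}→2  {6,7}→1
  3 left: {3,5,7}→3  {4,6,7}→1  {5,6,7}→3
  4 left: {2,4,6,7}→1  {3,5,6,7}→6  {4,5,6,7}→4
  5 left: {1,2,4,6,7}→1  {2,4,5,6,7}→5  {3,4,5,6,7}→10
  6 left: {0,1,2,4,6,7}→1  {1,2,4,5,6,7}→6  {2,3,4,5,6,7}→15
  placing 0:a first → 21 extensions
  placing 3:e first → 7 extensions
total linear extensions = 28

28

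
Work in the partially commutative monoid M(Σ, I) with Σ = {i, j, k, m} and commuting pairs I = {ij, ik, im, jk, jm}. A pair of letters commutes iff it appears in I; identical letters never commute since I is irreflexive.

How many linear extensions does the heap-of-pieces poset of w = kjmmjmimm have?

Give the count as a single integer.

252

0(k) covers ∅
1(j) covers ∅
2(m) covers 0:k
3(m) covers 2:m
4(j) covers 1:j
5(m) covers 3:m
6(i) covers ∅
7(m) covers 5:m
8(m) covers 7:m
floor of heap: 0:k, 1:j, 6:i
completions by unplaced set U, small U first (add the entries for U minus each lowest piece of U):
  |U|=1: {4}:1  {6}:1  {8}:1
  |U|=2: {1,4}:1  {4,6}:2  {4,8}:2  {6,8}:2  {7,8}:1
  |U|=3: {1,4,6}:3  {1,4,8}:3  {4,6,8}:6  {4,7,8}:3  {5,7,8}:1  {6,7,8}:3
  |U|=4: {1,4,6,8}:12  {1,4,7,8}:6  {3,5,7,8}:1  {4,5,7,8}:4  {4,6,7,8}:12  {5,6,7,8}:4
  |U|=5: {1,4,5,7,8}:10  {1,4,6,7,8}:30  {2,3,5,7,8}:1  {3,4,5,7,8}:5  {3,5,6,7,8}:5  {4,5,6,7,8}:20
  |U|=6: {0,2,3,5,7,8}:1  {1,3,4,5,7,8}:15  {1,4,5,6,7,8}:60  {2,3,4,5,7,8}:6  {2,3,5,6,7,8}:6  {3,4,5,6,7,8}:30
  |U|=7: {0,2,3,4,5,7,8}:7  {0,2,3,5,6,7,8}:7  {1,2,3,4,5,7,8}:21  {1,3,4,5,6,7,8}:105  {2,3,4,5,6,7,8}:42
  start at 0(k): 168
  start at 1(j): 56
  start at 6(i): 28
sum over floor = 252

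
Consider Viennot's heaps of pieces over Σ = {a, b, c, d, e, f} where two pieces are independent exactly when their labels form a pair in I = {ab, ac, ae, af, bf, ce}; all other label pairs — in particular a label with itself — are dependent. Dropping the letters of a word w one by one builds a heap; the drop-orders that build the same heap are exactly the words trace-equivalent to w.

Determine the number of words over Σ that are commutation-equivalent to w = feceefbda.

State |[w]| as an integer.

8

drop 0:f onto floor
drop 1:e onto {0:f}
drop 2:c onto {0:f}
drop 3:e onto {1:e}
drop 4:e onto {3:e}
drop 5:f onto {2:c, 4:e}
drop 6:b onto {2:c, 4:e}
drop 7:d onto {5:f, 6:b}
drop 8:a onto {7:d}
ground layer = {0:f}
drop-orders for the pieces not yet dropped (sum over which currently-grounded one goes next):
  1 to go: {8} 1
  2 to go: {7,8} 1
  3 to go: {5,7,8} 1  {6,7,8} 1
  4 to go: {5,6,7,8} 2
  5 to go: {2,5,6,7,8} 2  {4,5,6,7,8} 2
  6 to go: {2,4,5,6,7,8} 4  {3,4,5,6,7,8} 2
  7 to go: {1,3,4,5,6,7,8} 2  {2,3,4,5,6,7,8} 6
  if 0:f drops first: 8 orders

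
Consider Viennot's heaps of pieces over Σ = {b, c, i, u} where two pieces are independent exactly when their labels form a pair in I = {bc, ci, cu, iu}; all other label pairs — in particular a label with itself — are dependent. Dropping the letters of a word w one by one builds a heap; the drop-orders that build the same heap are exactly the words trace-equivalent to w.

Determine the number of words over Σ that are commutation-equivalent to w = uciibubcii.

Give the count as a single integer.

135

0(u) covers ∅
1(c) covers ∅
2(i) covers ∅
3(i) covers 2:i
4(b) covers 0:u, 3:i
5(u) covers 4:b
6(b) covers 5:u
7(c) covers 1:c
8(i) covers 6:b
9(i) covers 8:i
floor of heap: 0:u, 1:c, 2:i
completions by unplaced set U, small U first (add the entries for U minus each lowest piece of U):
  |U|=1: {7}:1  {9}:1
  |U|=2: {1,7}:1  {7,9}:2  {8,9}:1
  |U|=3: {1,7,9}:3  {6,8,9}:1  {7,8,9}:3
  |U|=4: {1,7,8,9}:6  {5,6,8,9}:1  {6,7,8,9}:4
  |U|=5: {1,6,7,8,9}:10  {4,5,6,8,9}:1  {5,6,7,8,9}:5
  |U|=6: {0,4,5,6,8,9}:1  {1,5,6,7,8,9}:15  {3,4,5,6,8,9}:1  {4,5,6,7,8,9}:6
  |U|=7: {0,3,4,5,6,8,9}:2  {0,4,5,6,7,8,9}:7  {1,4,5,6,7,8,9}:21  {2,3,4,5,6,8,9}:1  {3,4,5,6,7,8,9}:7
  |U|=8: {0,1,4,5,6,7,8,9}:28  {0,2,3,4,5,6,8,9}:3  {0,3,4,5,6,7,8,9}:16  {1,3,4,5,6,7,8,9}:28  {2,3,4,5,6,7,8,9}:8
  start at 0(u): 36
  start at 1(c): 27
  start at 2(i): 72
sum over floor = 135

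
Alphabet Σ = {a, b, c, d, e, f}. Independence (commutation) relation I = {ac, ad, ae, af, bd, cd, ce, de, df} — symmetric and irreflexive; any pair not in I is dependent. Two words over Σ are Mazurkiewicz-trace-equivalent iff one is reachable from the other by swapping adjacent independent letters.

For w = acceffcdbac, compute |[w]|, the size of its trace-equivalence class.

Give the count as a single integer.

462

piece 0:a — minimal
piece 1:c — minimal
piece 2:c rests on {1:c}
piece 3:e — minimal
piece 4:f rests on {2:c, 3:e}
piece 5:f rests on {4:f}
piece 6:c rests on {5:f}
piece 7:d — minimal
piece 8:b rests on {0:a, 6:c}
piece 9:a rests on {8:b}
piece 10:c rests on {8:b}
minimal pieces: {0:a, 1:c, 3:e, 7:d}
ways to finish when only these pieces remain (= sum over removing one remaining piece with nothing left below it):
  1 left: {7}→1  {9}→1  {10}→1
  2 left: {7,9}→2  {7,10}→2  {9,10}→2
  3 left: {7,9,10}→6  {8,9,10}→2
  4 left: {0,8,9,10}→2  {6,8,9,10}→2  {7,8,9,10}→8
  5 left: {0,6,8,9,10}→4  {0,7,8,9,10}→10  {5,6,8,9,10}→2  {6,7,8,9,10}→10
  6 left: {0,5,6,8,9,10}→6  {0,6,7,8,9,10}→24  {4,5,6,8,9,10}→2  {5,6,7,8,9,10}→12
  7 left: {0,4,5,6,8,9,10}→8  {0,5,6,7,8,9,10}→42  {2,4,5,6,8,9,10}→2  {3,4,5,6,8,9,10}→2  {4,5,6,7,8,9,10}→14
  8 left: {0,2,4,5,6,8,9,10}→10  {0,3,4,5,6,8,9,10}→10  {0,4,5,6,7,8,9,10}→64  {1,2,4,5,6,8,9,10}→2  {2,3,4,5,6,8,9,10}→4  {2,4,5,6,7,8,9,10}→16  {3,4,5,6,7,8,9,10}→16
  9 left: {0,1,2,4,5,6,8,9,10}→12  {0,2,3,4,5,6,8,9,10}→24  {0,2,4,5,6,7,8,9,10}→90  {0,3,4,5,6,7,8,9,10}→90  {1,2,3,4,5,6,8,9,10}→6  {1,2,4,5,6,7,8,9,10}→18  {2,3,4,5,6,7,8,9,10}→36
  placing 0:a first → 60 extensions
  placing 1:c first → 240 extensions
  placing 3:e first → 120 extensions
  placing 7:d first → 42 extensions
total linear extensions = 462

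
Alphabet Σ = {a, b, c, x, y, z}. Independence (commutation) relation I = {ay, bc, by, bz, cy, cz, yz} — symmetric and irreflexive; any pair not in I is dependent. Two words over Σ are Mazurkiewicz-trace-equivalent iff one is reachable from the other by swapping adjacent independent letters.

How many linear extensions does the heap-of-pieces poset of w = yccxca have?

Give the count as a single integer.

3

piece 0:y — minimal
piece 1:c — minimal
piece 2:c rests on {1:c}
piece 3:x rests on {0:y, 2:c}
piece 4:c rests on {3:x}
piece 5:a rests on {4:c}
minimal pieces: {0:y, 1:c}
ways to finish when only these pieces remain (= sum over removing one remaining piece with nothing left below it):
  1 left: {5}→1
  2 left: {4,5}→1
  3 left: {3,4,5}→1
  4 left: {0,3,4,5}→1  {2,3,4,5}→1
  placing 0:y first → 1 extensions
  placing 1:c first → 2 extensions
total linear extensions = 3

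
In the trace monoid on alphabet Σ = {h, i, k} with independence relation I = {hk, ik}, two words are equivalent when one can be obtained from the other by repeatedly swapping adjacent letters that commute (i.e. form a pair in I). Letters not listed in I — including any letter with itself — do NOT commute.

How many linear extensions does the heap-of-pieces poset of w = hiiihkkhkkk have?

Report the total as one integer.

0(h) covers ∅
1(i) covers 0:h
2(i) covers 1:i
3(i) covers 2:i
4(h) covers 3:i
5(k) covers ∅
6(k) covers 5:k
7(h) covers 4:h
8(k) covers 6:k
9(k) covers 8:k
10(k) covers 9:k
floor of heap: 0:h, 5:k
completions by unplaced set U, small U first (add the entries for U minus each lowest piece of U):
  |U|=1: {7}:1  {10}:1
  |U|=2: {4,7}:1  {7,10}:2  {9,10}:1
  |U|=3: {3,4,7}:1  {4,7,10}:3  {7,9,10}:3  {8,9,10}:1
  |U|=4: {2,3,4,7}:1  {3,4,7,10}:4  {4,7,9,10}:6  {6,8,9,10}:1  {7,8,9,10}:4
  |U|=5: {1,2,3,4,7}:1  {2,3,4,7,10}:5  {3,4,7,9,10}:10  {4,7,8,9,10}:10  {5,6,8,9,10}:1  {6,7,8,9,10}:5
  |U|=6: {0,1,2,3,4,7}:1  {1,2,3,4,7,10}:6  {2,3,4,7,9,10}:15  {3,4,7,8,9,10}:20  {4,6,7,8,9,10}:15  {5,6,7,8,9,10}:6
  |U|=7: {0,1,2,3,4,7,10}:7  {1,2,3,4,7,9,10}:21  {2,3,4,7,8,9,10}:35  {3,4,6,7,8,9,10}:35  {4,5,6,7,8,9,10}:21
  |U|=8: {0,1,2,3,4,7,9,10}:28  {1,2,3,4,7,8,9,10}:56  {2,3,4,6,7,8,9,10}:70  {3,4,5,6,7,8,9,10}:56
  |U|=9: {0,1,2,3,4,7,8,9,10}:84  {1,2,3,4,6,7,8,9,10}:126  {2,3,4,5,6,7,8,9,10}:126
  start at 0(h): 252
  start at 5(k): 210
sum over floor = 462

462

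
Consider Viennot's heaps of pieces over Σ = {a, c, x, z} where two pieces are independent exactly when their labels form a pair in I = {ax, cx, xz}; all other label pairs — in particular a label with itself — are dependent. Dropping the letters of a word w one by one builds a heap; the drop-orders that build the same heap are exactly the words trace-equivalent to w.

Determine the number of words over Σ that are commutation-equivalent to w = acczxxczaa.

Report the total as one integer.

0(a) covers ∅
1(c) covers 0:a
2(c) covers 1:c
3(z) covers 2:c
4(x) covers ∅
5(x) covers 4:x
6(c) covers 3:z
7(z) covers 6:c
8(a) covers 7:z
9(a) covers 8:a
floor of heap: 0:a, 4:x
completions by unplaced set U, small U first (add the entries for U minus each lowest piece of U):
  |U|=1: {5}:1  {9}:1
  |U|=2: {4,5}:1  {5,9}:2  {8,9}:1
  |U|=3: {4,5,9}:3  {5,8,9}:3  {7,8,9}:1
  |U|=4: {4,5,8,9}:6  {5,7,8,9}:4  {6,7,8,9}:1
  |U|=5: {3,6,7,8,9}:1  {4,5,7,8,9}:10  {5,6,7,8,9}:5
  |U|=6: {2,3,6,7,8,9}:1  {3,5,6,7,8,9}:6  {4,5,6,7,8,9}:15
  |U|=7: {1,2,3,6,7,8,9}:1  {2,3,5,6,7,8,9}:7  {3,4,5,6,7,8,9}:21
  |U|=8: {0,1,2,3,6,7,8,9}:1  {1,2,3,5,6,7,8,9}:8  {2,3,4,5,6,7,8,9}:28
  start at 0(a): 36
  start at 4(x): 9
sum over floor = 45

45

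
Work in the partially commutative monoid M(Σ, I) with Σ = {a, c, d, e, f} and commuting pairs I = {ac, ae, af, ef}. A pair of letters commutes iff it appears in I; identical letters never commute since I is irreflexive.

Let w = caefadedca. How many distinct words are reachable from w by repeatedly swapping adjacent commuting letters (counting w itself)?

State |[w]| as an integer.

#0=c has no predecessor
#1=a has no predecessor
#2=e depends on [0:c]
#3=f depends on [0:c]
#4=a depends on [1:a]
#5=d depends on [2:e, 3:f, 4:a]
#6=e depends on [5:d]
#7=d depends on [6:e]
#8=c depends on [7:d]
#9=a depends on [7:d]
sources: [0:c, 1:a]
N(rest) = Σ N(rest − s) over sources s of rest; N(one piece) = 1:
  size 1 → [8]=1  [9]=1
  size 2 → [8,9]=2
  size 3 → [7,8,9]=2
  size 4 → [6,7,8,9]=2
  size 5 → [5,6,7,8,9]=2
  size 6 → [2,5,6,7,8,9]=2  [3,5,6,7,8,9]=2  [4,5,6,7,8,9]=2
  size 7 → [1,4,5,6,7,8,9]=2  [2,3,5,6,7,8,9]=4  [2,4,5,6,7,8,9]=4  [3,4,5,6,7,8,9]=4
  size 8 → [0,2,3,5,6,7,8,9]=4  [1,2,4,5,6,7,8,9]=6  [1,3,4,5,6,7,8,9]=6  [2,3,4,5,6,7,8,9]=12
  first=0(c) contributes 24
  first=1(a) contributes 16
|[w]| = 40

40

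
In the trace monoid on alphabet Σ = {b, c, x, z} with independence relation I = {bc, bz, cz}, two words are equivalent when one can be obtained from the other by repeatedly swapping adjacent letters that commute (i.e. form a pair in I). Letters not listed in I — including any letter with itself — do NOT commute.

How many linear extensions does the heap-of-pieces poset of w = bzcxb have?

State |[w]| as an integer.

0(b) covers ∅
1(z) covers ∅
2(c) covers ∅
3(x) covers 0:b, 1:z, 2:c
4(b) covers 3:x
floor of heap: 0:b, 1:z, 2:c
completions by unplaced set U, small U first (add the entries for U minus each lowest piece of U):
  |U|=1: {4}:1
  |U|=2: {3,4}:1
  |U|=3: {0,3,4}:1  {1,3,4}:1  {2,3,4}:1
  start at 0(b): 2
  start at 1(z): 2
  start at 2(c): 2
sum over floor = 6

6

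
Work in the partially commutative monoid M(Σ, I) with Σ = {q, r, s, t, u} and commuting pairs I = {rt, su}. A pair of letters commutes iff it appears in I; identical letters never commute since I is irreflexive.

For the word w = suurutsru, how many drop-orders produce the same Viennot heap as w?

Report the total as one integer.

drop 0:s onto floor
drop 1:u onto floor
drop 2:u onto {1:u}
drop 3:r onto {0:s, 2:u}
drop 4:u onto {3:r}
drop 5:t onto {4:u}
drop 6:s onto {5:t}
drop 7:r onto {6:s}
drop 8:u onto {7:r}
ground layer = {0:s, 1:u}
drop-orders for the pieces not yet dropped (sum over which currently-grounded one goes next):
  1 to go: {8} 1
  2 to go: {7,8} 1
  3 to go: {6,7,8} 1
  4 to go: {5,6,7,8} 1
  5 to go: {4,5,6,7,8} 1
  6 to go: {3,4,5,6,7,8} 1
  7 to go: {0,3,4,5,6,7,8} 1  {2,3,4,5,6,7,8} 1
  if 0:s drops first: 1 orders
  if 1:u drops first: 2 orders
heap linearizations: 3

3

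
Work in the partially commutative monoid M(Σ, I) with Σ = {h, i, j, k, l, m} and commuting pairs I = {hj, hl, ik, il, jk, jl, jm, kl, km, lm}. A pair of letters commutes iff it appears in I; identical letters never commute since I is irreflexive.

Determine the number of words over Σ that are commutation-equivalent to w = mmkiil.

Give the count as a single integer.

30

#0=m has no predecessor
#1=m depends on [0:m]
#2=k has no predecessor
#3=i depends on [1:m]
#4=i depends on [3:i]
#5=l has no predecessor
sources: [0:m, 2:k, 5:l]
N(rest) = Σ N(rest − s) over sources s of rest; N(one piece) = 1:
  size 1 → [2]=1  [4]=1  [5]=1
  size 2 → [2,4]=2  [2,5]=2  [3,4]=1  [4,5]=2
  size 3 → [1,3,4]=1  [2,3,4]=3  [2,4,5]=6  [3,4,5]=3
  size 4 → [0,1,3,4]=1  [1,2,3,4]=4  [1,3,4,5]=4  [2,3,4,5]=12
  first=0(m) contributes 20
  first=2(k) contributes 5
  first=5(l) contributes 5
|[w]| = 30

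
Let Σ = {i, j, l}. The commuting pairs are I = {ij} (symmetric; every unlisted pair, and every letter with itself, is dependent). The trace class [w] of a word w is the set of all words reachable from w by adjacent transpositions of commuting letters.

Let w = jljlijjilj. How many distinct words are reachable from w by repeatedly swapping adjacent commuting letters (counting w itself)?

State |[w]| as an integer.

6

0(j) covers ∅
1(l) covers 0:j
2(j) covers 1:l
3(l) covers 2:j
4(i) covers 3:l
5(j) covers 3:l
6(j) covers 5:j
7(i) covers 4:i
8(l) covers 6:j, 7:i
9(j) covers 8:l
floor of heap: 0:j
completions by unplaced set U, small U first (add the entries for U minus each lowest piece of U):
  |U|=1: {9}:1
  |U|=2: {8,9}:1
  |U|=3: {6,8,9}:1  {7,8,9}:1
  |U|=4: {4,7,8,9}:1  {5,6,8,9}:1  {6,7,8,9}:2
  |U|=5: {4,6,7,8,9}:3  {5,6,7,8,9}:3
  |U|=6: {4,5,6,7,8,9}:6
  |U|=7: {3,4,5,6,7,8,9}:6
  |U|=8: {2,3,4,5,6,7,8,9}:6
  start at 0(j): 6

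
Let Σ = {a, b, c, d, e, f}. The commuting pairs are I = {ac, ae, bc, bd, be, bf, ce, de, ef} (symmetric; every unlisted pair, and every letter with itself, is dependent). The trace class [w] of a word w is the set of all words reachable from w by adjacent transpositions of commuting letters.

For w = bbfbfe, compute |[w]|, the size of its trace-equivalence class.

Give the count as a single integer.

piece 0:b — minimal
piece 1:b rests on {0:b}
piece 2:f — minimal
piece 3:b rests on {1:b}
piece 4:f rests on {2:f}
piece 5:e — minimal
minimal pieces: {0:b, 2:f, 5:e}
ways to finish when only these pieces remain (= sum over removing one remaining piece with nothing left below it):
  1 left: {3}→1  {4}→1  {5}→1
  2 left: {1,3}→1  {2,4}→1  {3,4}→2  {3,5}→2  {4,5}→2
  3 left: {0,1,3}→1  {1,3,4}→3  {1,3,5}→3  {2,3,4}→3  {2,4,5}→3  {3,4,5}→6
  4 left: {0,1,3,4}→4  {0,1,3,5}→4  {1,2,3,4}→6  {1,3,4,5}→12  {2,3,4,5}→12
  placing 0:b first → 30 extensions
  placing 2:f first → 20 extensions
  placing 5:e first → 10 extensions
total linear extensions = 60

60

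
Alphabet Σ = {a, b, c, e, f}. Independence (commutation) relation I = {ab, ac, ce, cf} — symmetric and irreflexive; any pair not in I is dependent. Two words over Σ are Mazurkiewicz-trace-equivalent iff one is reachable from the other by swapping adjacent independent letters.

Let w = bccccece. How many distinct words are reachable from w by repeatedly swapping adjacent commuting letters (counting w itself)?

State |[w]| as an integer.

#0=b has no predecessor
#1=c depends on [0:b]
#2=c depends on [1:c]
#3=c depends on [2:c]
#4=c depends on [3:c]
#5=e depends on [0:b]
#6=c depends on [4:c]
#7=e depends on [5:e]
sources: [0:b]
N(rest) = Σ N(rest − s) over sources s of rest; N(one piece) = 1:
  size 1 → [6]=1  [7]=1
  size 2 → [4,6]=1  [5,7]=1  [6,7]=2
  size 3 → [3,4,6]=1  [4,6,7]=3  [5,6,7]=3
  size 4 → [2,3,4,6]=1  [3,4,6,7]=4  [4,5,6,7]=6
  size 5 → [1,2,3,4,6]=1  [2,3,4,6,7]=5  [3,4,5,6,7]=10
  size 6 → [1,2,3,4,6,7]=6  [2,3,4,5,6,7]=15
  first=0(b) contributes 21

21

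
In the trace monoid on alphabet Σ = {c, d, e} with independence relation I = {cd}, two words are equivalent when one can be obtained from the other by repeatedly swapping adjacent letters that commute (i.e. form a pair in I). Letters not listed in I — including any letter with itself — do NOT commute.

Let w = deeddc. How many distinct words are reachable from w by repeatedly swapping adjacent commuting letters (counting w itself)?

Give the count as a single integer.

drop 0:d onto floor
drop 1:e onto {0:d}
drop 2:e onto {1:e}
drop 3:d onto {2:e}
drop 4:d onto {3:d}
drop 5:c onto {2:e}
ground layer = {0:d}
drop-orders for the pieces not yet dropped (sum over which currently-grounded one goes next):
  1 to go: {4} 1  {5} 1
  2 to go: {3,4} 1  {4,5} 2
  3 to go: {3,4,5} 3
  4 to go: {2,3,4,5} 3
  if 0:d drops first: 3 orders

3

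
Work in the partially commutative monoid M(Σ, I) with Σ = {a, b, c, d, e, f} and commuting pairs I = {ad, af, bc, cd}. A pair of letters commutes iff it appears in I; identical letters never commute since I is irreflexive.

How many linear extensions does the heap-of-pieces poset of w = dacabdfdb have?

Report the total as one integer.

drop 0:d onto floor
drop 1:a onto floor
drop 2:c onto {1:a}
drop 3:a onto {2:c}
drop 4:b onto {0:d, 3:a}
drop 5:d onto {4:b}
drop 6:f onto {5:d}
drop 7:d onto {6:f}
drop 8:b onto {7:d}
ground layer = {0:d, 1:a}
drop-orders for the pieces not yet dropped (sum over which currently-grounded one goes next):
  1 to go: {8} 1
  2 to go: {7,8} 1
  3 to go: {6,7,8} 1
  4 to go: {5,6,7,8} 1
  5 to go: {4,5,6,7,8} 1
  6 to go: {0,4,5,6,7,8} 1  {3,4,5,6,7,8} 1
  7 to go: {0,3,4,5,6,7,8} 2  {2,3,4,5,6,7,8} 1
  if 0:d drops first: 1 orders
  if 1:a drops first: 3 orders
heap linearizations: 4

4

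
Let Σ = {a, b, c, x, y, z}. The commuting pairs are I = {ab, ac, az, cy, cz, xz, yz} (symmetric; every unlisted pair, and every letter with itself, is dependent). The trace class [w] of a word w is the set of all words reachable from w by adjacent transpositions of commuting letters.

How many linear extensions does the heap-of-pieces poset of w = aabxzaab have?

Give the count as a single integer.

36

0(a) covers ∅
1(a) covers 0:a
2(b) covers ∅
3(x) covers 1:a, 2:b
4(z) covers 2:b
5(a) covers 3:x
6(a) covers 5:a
7(b) covers 3:x, 4:z
floor of heap: 0:a, 2:b
completions by unplaced set U, small U first (add the entries for U minus each lowest piece of U):
  |U|=1: {6}:1  {7}:1
  |U|=2: {4,7}:1  {5,6}:1  {6,7}:2
  |U|=3: {4,6,7}:3  {5,6,7}:3
  |U|=4: {3,5,6,7}:3  {4,5,6,7}:6
  |U|=5: {1,3,5,6,7}:3  {3,4,5,6,7}:9
  |U|=6: {0,1,3,5,6,7}:3  {1,3,4,5,6,7}:12  {2,3,4,5,6,7}:9
  start at 0(a): 21
  start at 2(b): 15
sum over floor = 36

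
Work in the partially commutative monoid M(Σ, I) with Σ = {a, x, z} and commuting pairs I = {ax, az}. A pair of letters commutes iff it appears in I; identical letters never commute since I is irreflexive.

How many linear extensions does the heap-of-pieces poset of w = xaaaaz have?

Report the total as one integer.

15

#0=x has no predecessor
#1=a has no predecessor
#2=a depends on [1:a]
#3=a depends on [2:a]
#4=a depends on [3:a]
#5=z depends on [0:x]
sources: [0:x, 1:a]
N(rest) = Σ N(rest − s) over sources s of rest; N(one piece) = 1:
  size 1 → [4]=1  [5]=1
  size 2 → [0,5]=1  [3,4]=1  [4,5]=2
  size 3 → [0,4,5]=3  [2,3,4]=1  [3,4,5]=3
  size 4 → [0,3,4,5]=6  [1,2,3,4]=1  [2,3,4,5]=4
  first=0(x) contributes 5
  first=1(a) contributes 10
|[w]| = 15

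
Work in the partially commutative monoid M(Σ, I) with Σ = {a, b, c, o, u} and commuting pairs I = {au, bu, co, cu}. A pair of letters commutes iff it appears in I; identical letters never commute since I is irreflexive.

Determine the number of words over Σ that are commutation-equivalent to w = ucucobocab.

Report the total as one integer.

20

drop 0:u onto floor
drop 1:c onto floor
drop 2:u onto {0:u}
drop 3:c onto {1:c}
drop 4:o onto {2:u}
drop 5:b onto {3:c, 4:o}
drop 6:o onto {5:b}
drop 7:c onto {5:b}
drop 8:a onto {6:o, 7:c}
drop 9:b onto {8:a}
ground layer = {0:u, 1:c}
drop-orders for the pieces not yet dropped (sum over which currently-grounded one goes next):
  1 to go: {9} 1
  2 to go: {8,9} 1
  3 to go: {6,8,9} 1  {7,8,9} 1
  4 to go: {6,7,8,9} 2
  5 to go: {5,6,7,8,9} 2
  6 to go: {3,5,6,7,8,9} 2  {4,5,6,7,8,9} 2
  7 to go: {1,3,5,6,7,8,9} 2  {2,4,5,6,7,8,9} 2  {3,4,5,6,7,8,9} 4
  8 to go: {0,2,4,5,6,7,8,9} 2  {1,3,4,5,6,7,8,9} 6  {2,3,4,5,6,7,8,9} 6
  if 0:u drops first: 12 orders
  if 1:c drops first: 8 orders
heap linearizations: 20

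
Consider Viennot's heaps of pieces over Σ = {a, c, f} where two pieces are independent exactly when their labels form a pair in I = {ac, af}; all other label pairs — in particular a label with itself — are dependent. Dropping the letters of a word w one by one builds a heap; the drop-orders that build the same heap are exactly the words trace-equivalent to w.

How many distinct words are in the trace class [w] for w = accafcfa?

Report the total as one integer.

56

#0=a has no predecessor
#1=c has no predecessor
#2=c depends on [1:c]
#3=a depends on [0:a]
#4=f depends on [2:c]
#5=c depends on [4:f]
#6=f depends on [5:c]
#7=a depends on [3:a]
sources: [0:a, 1:c]
N(rest) = Σ N(rest − s) over sources s of rest; N(one piece) = 1:
  size 1 → [6]=1  [7]=1
  size 2 → [3,7]=1  [5,6]=1  [6,7]=2
  size 3 → [0,3,7]=1  [3,6,7]=3  [4,5,6]=1  [5,6,7]=3
  size 4 → [0,3,6,7]=4  [2,4,5,6]=1  [3,5,6,7]=6  [4,5,6,7]=4
  size 5 → [0,3,5,6,7]=10  [1,2,4,5,6]=1  [2,4,5,6,7]=5  [3,4,5,6,7]=10
  size 6 → [0,3,4,5,6,7]=20  [1,2,4,5,6,7]=6  [2,3,4,5,6,7]=15
  first=0(a) contributes 21
  first=1(c) contributes 35
|[w]| = 56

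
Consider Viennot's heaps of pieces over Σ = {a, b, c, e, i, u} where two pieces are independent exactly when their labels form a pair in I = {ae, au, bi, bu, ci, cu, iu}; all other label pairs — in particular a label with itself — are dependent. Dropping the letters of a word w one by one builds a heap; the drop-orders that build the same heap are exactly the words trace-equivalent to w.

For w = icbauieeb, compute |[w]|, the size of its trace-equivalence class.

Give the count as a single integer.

18

0(i) covers ∅
1(c) covers ∅
2(b) covers 1:c
3(a) covers 0:i, 2:b
4(u) covers ∅
5(i) covers 3:a
6(e) covers 4:u, 5:i
7(e) covers 6:e
8(b) covers 7:e
floor of heap: 0:i, 1:c, 4:u
completions by unplaced set U, small U first (add the entries for U minus each lowest piece of U):
  |U|=1: {8}:1
  |U|=2: {7,8}:1
  |U|=3: {6,7,8}:1
  |U|=4: {4,6,7,8}:1  {5,6,7,8}:1
  |U|=5: {3,5,6,7,8}:1  {4,5,6,7,8}:2
  |U|=6: {0,3,5,6,7,8}:1  {2,3,5,6,7,8}:1  {3,4,5,6,7,8}:3
  |U|=7: {0,2,3,5,6,7,8}:2  {0,3,4,5,6,7,8}:4  {1,2,3,5,6,7,8}:1  {2,3,4,5,6,7,8}:4
  start at 0(i): 5
  start at 1(c): 10
  start at 4(u): 3
sum over floor = 18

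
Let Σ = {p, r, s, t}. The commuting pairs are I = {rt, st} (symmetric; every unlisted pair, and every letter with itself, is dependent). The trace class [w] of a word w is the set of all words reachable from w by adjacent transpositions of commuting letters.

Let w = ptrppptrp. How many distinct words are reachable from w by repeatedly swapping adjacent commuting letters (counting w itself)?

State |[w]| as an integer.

drop 0:p onto floor
drop 1:t onto {0:p}
drop 2:r onto {0:p}
drop 3:p onto {1:t, 2:r}
drop 4:p onto {3:p}
drop 5:p onto {4:p}
drop 6:t onto {5:p}
drop 7:r onto {5:p}
drop 8:p onto {6:t, 7:r}
ground layer = {0:p}
drop-orders for the pieces not yet dropped (sum over which currently-grounded one goes next):
  1 to go: {8} 1
  2 to go: {6,8} 1  {7,8} 1
  3 to go: {6,7,8} 2
  4 to go: {5,6,7,8} 2
  5 to go: {4,5,6,7,8} 2
  6 to go: {3,4,5,6,7,8} 2
  7 to go: {1,3,4,5,6,7,8} 2  {2,3,4,5,6,7,8} 2
  if 0:p drops first: 4 orders

4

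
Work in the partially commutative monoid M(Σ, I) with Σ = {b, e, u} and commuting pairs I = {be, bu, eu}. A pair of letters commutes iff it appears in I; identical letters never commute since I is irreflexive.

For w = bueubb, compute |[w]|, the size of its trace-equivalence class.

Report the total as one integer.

60

piece 0:b — minimal
piece 1:u — minimal
piece 2:e — minimal
piece 3:u rests on {1:u}
piece 4:b rests on {0:b}
piece 5:b rests on {4:b}
minimal pieces: {0:b, 1:u, 2:e}
ways to finish when only these pieces remain (= sum over removing one remaining piece with nothing left below it):
  1 left: {2}→1  {3}→1  {5}→1
  2 left: {1,3}→1  {2,3}→2  {2,5}→2  {3,5}→2  {4,5}→1
  3 left: {0,4,5}→1  {1,2,3}→3  {1,3,5}→3  {2,3,5}→6  {2,4,5}→3  {3,4,5}→3
  4 left: {0,2,4,5}→4  {0,3,4,5}→4  {1,2,3,5}→12  {1,3,4,5}→6  {2,3,4,5}→12
  placing 0:b first → 30 extensions
  placing 1:u first → 20 extensions
  placing 2:e first → 10 extensions
total linear extensions = 60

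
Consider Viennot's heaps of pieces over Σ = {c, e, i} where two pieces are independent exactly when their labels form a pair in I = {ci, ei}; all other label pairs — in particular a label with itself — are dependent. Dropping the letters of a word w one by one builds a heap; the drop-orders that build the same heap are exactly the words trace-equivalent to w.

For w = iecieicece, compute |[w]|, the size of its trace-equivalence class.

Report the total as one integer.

120

piece 0:i — minimal
piece 1:e — minimal
piece 2:c rests on {1:e}
piece 3:i rests on {0:i}
piece 4:e rests on {2:c}
piece 5:i rests on {3:i}
piece 6:c rests on {4:e}
piece 7:e rests on {6:c}
piece 8:c rests on {7:e}
piece 9:e rests on {8:c}
minimal pieces: {0:i, 1:e}
ways to finish when only these pieces remain (= sum over removing one remaining piece with nothing left below it):
  1 left: {5}→1  {9}→1
  2 left: {3,5}→1  {5,9}→2  {8,9}→1
  3 left: {0,3,5}→1  {3,5,9}→3  {5,8,9}→3  {7,8,9}→1
  4 left: {0,3,5,9}→4  {3,5,8,9}→6  {5,7,8,9}→4  {6,7,8,9}→1
  5 left: {0,3,5,8,9}→10  {3,5,7,8,9}→10  {4,6,7,8,9}→1  {5,6,7,8,9}→5
  6 left: {0,3,5,7,8,9}→20  {2,4,6,7,8,9}→1  {3,5,6,7,8,9}→15  {4,5,6,7,8,9}→6
  7 left: {0,3,5,6,7,8,9}→35  {1,2,4,6,7,8,9}→1  {2,4,5,6,7,8,9}→7  {3,4,5,6,7,8,9}→21
  8 left: {0,3,4,5,6,7,8,9}→56  {1,2,4,5,6,7,8,9}→8  {2,3,4,5,6,7,8,9}→28
  placing 0:i first → 36 extensions
  placing 1:e first → 84 extensions
total linear extensions = 120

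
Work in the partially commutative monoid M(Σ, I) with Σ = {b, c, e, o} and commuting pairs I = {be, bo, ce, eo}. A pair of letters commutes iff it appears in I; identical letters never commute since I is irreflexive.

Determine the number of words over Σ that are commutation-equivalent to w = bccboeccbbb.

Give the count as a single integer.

22

drop 0:b onto floor
drop 1:c onto {0:b}
drop 2:c onto {1:c}
drop 3:b onto {2:c}
drop 4:o onto {2:c}
drop 5:e onto floor
drop 6:c onto {3:b, 4:o}
drop 7:c onto {6:c}
drop 8:b onto {7:c}
drop 9:b onto {8:b}
drop 10:b onto {9:b}
ground layer = {0:b, 5:e}
drop-orders for the pieces not yet dropped (sum over which currently-grounded one goes next):
  1 to go: {5} 1  {10} 1
  2 to go: {5,10} 2  {9,10} 1
  3 to go: {5,9,10} 3  {8,9,10} 1
  4 to go: {5,8,9,10} 4  {7,8,9,10} 1
  5 to go: {5,7,8,9,10} 5  {6,7,8,9,10} 1
  6 to go: {3,6,7,8,9,10} 1  {4,6,7,8,9,10} 1  {5,6,7,8,9,10} 6
  7 to go: {3,4,6,7,8,9,10} 2  {3,5,6,7,8,9,10} 7  {4,5,6,7,8,9,10} 7
  8 to go: {2,3,4,6,7,8,9,10} 2  {3,4,5,6,7,8,9,10} 16
  9 to go: {1,2,3,4,6,7,8,9,10} 2  {2,3,4,5,6,7,8,9,10} 18
  if 0:b drops first: 20 orders
  if 5:e drops first: 2 orders
heap linearizations: 22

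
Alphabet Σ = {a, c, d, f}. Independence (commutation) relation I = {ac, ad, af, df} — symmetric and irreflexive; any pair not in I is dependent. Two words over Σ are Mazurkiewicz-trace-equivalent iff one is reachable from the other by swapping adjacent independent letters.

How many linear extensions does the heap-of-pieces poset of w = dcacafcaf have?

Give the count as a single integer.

84

drop 0:d onto floor
drop 1:c onto {0:d}
drop 2:a onto floor
drop 3:c onto {1:c}
drop 4:a onto {2:a}
drop 5:f onto {3:c}
drop 6:c onto {5:f}
drop 7:a onto {4:a}
drop 8:f onto {6:c}
ground layer = {0:d, 2:a}
drop-orders for the pieces not yet dropped (sum over which currently-grounded one goes next):
  1 to go: {7} 1  {8} 1
  2 to go: {4,7} 1  {6,8} 1  {7,8} 2
  3 to go: {2,4,7} 1  {4,7,8} 3  {5,6,8} 1  {6,7,8} 3
  4 to go: {2,4,7,8} 4  {3,5,6,8} 1  {4,6,7,8} 6  {5,6,7,8} 4
  5 to go: {1,3,5,6,8} 1  {2,4,6,7,8} 10  {3,5,6,7,8} 5  {4,5,6,7,8} 10
  6 to go: {0,1,3,5,6,8} 1  {1,3,5,6,7,8} 6  {2,4,5,6,7,8} 20  {3,4,5,6,7,8} 15
  7 to go: {0,1,3,5,6,7,8} 7  {1,3,4,5,6,7,8} 21  {2,3,4,5,6,7,8} 35
  if 0:d drops first: 56 orders
  if 2:a drops first: 28 orders
heap linearizations: 84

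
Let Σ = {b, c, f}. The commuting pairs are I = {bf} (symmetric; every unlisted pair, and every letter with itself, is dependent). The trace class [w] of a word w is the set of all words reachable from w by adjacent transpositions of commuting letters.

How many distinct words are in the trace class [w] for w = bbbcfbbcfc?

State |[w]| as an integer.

#0=b has no predecessor
#1=b depends on [0:b]
#2=b depends on [1:b]
#3=c depends on [2:b]
#4=f depends on [3:c]
#5=b depends on [3:c]
#6=b depends on [5:b]
#7=c depends on [4:f, 6:b]
#8=f depends on [7:c]
#9=c depends on [8:f]
sources: [0:b]
N(rest) = Σ N(rest − s) over sources s of rest; N(one piece) = 1:
  size 1 → [9]=1
  size 2 → [8,9]=1
  size 3 → [7,8,9]=1
  size 4 → [4,7,8,9]=1  [6,7,8,9]=1
  size 5 → [4,6,7,8,9]=2  [5,6,7,8,9]=1
  size 6 → [4,5,6,7,8,9]=3
  size 7 → [3,4,5,6,7,8,9]=3
  size 8 → [2,3,4,5,6,7,8,9]=3
  first=0(b) contributes 3

3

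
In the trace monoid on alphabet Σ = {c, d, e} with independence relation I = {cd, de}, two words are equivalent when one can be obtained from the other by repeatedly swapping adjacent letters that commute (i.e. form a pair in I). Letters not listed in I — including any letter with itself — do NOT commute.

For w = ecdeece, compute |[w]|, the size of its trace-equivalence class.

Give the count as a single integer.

7

0(e) covers ∅
1(c) covers 0:e
2(d) covers ∅
3(e) covers 1:c
4(e) covers 3:e
5(c) covers 4:e
6(e) covers 5:c
floor of heap: 0:e, 2:d
completions by unplaced set U, small U first (add the entries for U minus each lowest piece of U):
  |U|=1: {2}:1  {6}:1
  |U|=2: {2,6}:2  {5,6}:1
  |U|=3: {2,5,6}:3  {4,5,6}:1
  |U|=4: {2,4,5,6}:4  {3,4,5,6}:1
  |U|=5: {1,3,4,5,6}:1  {2,3,4,5,6}:5
  start at 0(e): 6
  start at 2(d): 1
sum over floor = 7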